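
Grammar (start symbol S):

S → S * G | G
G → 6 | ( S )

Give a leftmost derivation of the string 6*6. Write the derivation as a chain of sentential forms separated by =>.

S => S*G   [S → S * G]
S*G => G*G   [S → G]
G*G => 6*G   [G → 6]
6*G => 6*6   [G → 6]

S => S*G => G*G => 6*G => 6*6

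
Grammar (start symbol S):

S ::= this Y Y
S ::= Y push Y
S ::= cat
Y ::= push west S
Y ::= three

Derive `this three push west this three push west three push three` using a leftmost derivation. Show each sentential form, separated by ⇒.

S ⇒ this Y Y ⇒ this three Y ⇒ this three push west S ⇒ this three push west this Y Y ⇒ this three push west this three Y ⇒ this three push west this three push west S ⇒ this three push west this three push west Y push Y ⇒ this three push west this three push west three push Y ⇒ this three push west this three push west three push three

S ⇒ this Y Y   [S ::= this Y Y]
this Y Y ⇒ this three Y   [Y ::= three]
this three Y ⇒ this three push west S   [Y ::= push west S]
this three push west S ⇒ this three push west this Y Y   [S ::= this Y Y]
this three push west this Y Y ⇒ this three push west this three Y   [Y ::= three]
this three push west this three Y ⇒ this three push west this three push west S   [Y ::= push west S]
this three push west this three push west S ⇒ this three push west this three push west Y push Y   [S ::= Y push Y]
this three push west this three push west Y push Y ⇒ this three push west this three push west three push Y   [Y ::= three]
this three push west this three push west three push Y ⇒ this three push west this three push west three push three   [Y ::= three]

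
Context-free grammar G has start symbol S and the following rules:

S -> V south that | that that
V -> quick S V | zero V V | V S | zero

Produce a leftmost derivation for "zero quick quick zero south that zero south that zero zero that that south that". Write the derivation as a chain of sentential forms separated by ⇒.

S ⇒ V south that ⇒ V S south that ⇒ zero V V S south that ⇒ zero quick S V V S south that ⇒ zero quick V south that V V S south that ⇒ zero quick quick S V south that V V S south that ⇒ zero quick quick V south that V south that V V S south that ⇒ zero quick quick zero south that V south that V V S south that ⇒ zero quick quick zero south that zero south that V V S south that ⇒ zero quick quick zero south that zero south that zero V S south that ⇒ zero quick quick zero south that zero south that zero zero S south that ⇒ zero quick quick zero south that zero south that zero zero that that south that

S ⇒ V south that   [S -> V south that]
V south that ⇒ V S south that   [V -> V S]
V S south that ⇒ zero V V S south that   [V -> zero V V]
zero V V S south that ⇒ zero quick S V V S south that   [V -> quick S V]
zero quick S V V S south that ⇒ zero quick V south that V V S south that   [S -> V south that]
zero quick V south that V V S south that ⇒ zero quick quick S V south that V V S south that   [V -> quick S V]
zero quick quick S V south that V V S south that ⇒ zero quick quick V south that V south that V V S south that   [S -> V south that]
zero quick quick V south that V south that V V S south that ⇒ zero quick quick zero south that V south that V V S south that   [V -> zero]
zero quick quick zero south that V south that V V S south that ⇒ zero quick quick zero south that zero south that V V S south that   [V -> zero]
zero quick quick zero south that zero south that V V S south that ⇒ zero quick quick zero south that zero south that zero V S south that   [V -> zero]
zero quick quick zero south that zero south that zero V S south that ⇒ zero quick quick zero south that zero south that zero zero S south that   [V -> zero]
zero quick quick zero south that zero south that zero zero S south that ⇒ zero quick quick zero south that zero south that zero zero that that south that   [S -> that that]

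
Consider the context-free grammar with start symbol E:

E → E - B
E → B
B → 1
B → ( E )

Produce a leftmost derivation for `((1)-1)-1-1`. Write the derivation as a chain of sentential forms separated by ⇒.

E ⇒ E-B   [E → E - B]
E-B ⇒ E-B-B   [E → E - B]
E-B-B ⇒ B-B-B   [E → B]
B-B-B ⇒ (E)-B-B   [B → ( E )]
(E)-B-B ⇒ (E-B)-B-B   [E → E - B]
(E-B)-B-B ⇒ (B-B)-B-B   [E → B]
(B-B)-B-B ⇒ ((E)-B)-B-B   [B → ( E )]
((E)-B)-B-B ⇒ ((B)-B)-B-B   [E → B]
((B)-B)-B-B ⇒ ((1)-B)-B-B   [B → 1]
((1)-B)-B-B ⇒ ((1)-1)-B-B   [B → 1]
((1)-1)-B-B ⇒ ((1)-1)-1-B   [B → 1]
((1)-1)-1-B ⇒ ((1)-1)-1-1   [B → 1]

E ⇒ E-B ⇒ E-B-B ⇒ B-B-B ⇒ (E)-B-B ⇒ (E-B)-B-B ⇒ (B-B)-B-B ⇒ ((E)-B)-B-B ⇒ ((B)-B)-B-B ⇒ ((1)-B)-B-B ⇒ ((1)-1)-B-B ⇒ ((1)-1)-1-B ⇒ ((1)-1)-1-1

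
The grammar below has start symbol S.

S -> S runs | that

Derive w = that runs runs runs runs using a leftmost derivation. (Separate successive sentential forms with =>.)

S => S runs => S runs runs => S runs runs runs => S runs runs runs runs => that runs runs runs runs

S => S runs   [S -> S runs]
S runs => S runs runs   [S -> S runs]
S runs runs => S runs runs runs   [S -> S runs]
S runs runs runs => S runs runs runs runs   [S -> S runs]
S runs runs runs runs => that runs runs runs runs   [S -> that]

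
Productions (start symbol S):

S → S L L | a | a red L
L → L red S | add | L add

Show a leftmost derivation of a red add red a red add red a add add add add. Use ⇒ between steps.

S ⇒ S L L   [S → S L L]
S L L ⇒ a red L L L   [S → a red L]
a red L L L ⇒ a red L add L L   [L → L add]
a red L add L L ⇒ a red L add add L L   [L → L add]
a red L add add L L ⇒ a red L red S add add L L   [L → L red S]
a red L red S add add L L ⇒ a red L red S red S add add L L   [L → L red S]
a red L red S red S add add L L ⇒ a red add red S red S add add L L   [L → add]
a red add red S red S add add L L ⇒ a red add red a red L red S add add L L   [S → a red L]
a red add red a red L red S add add L L ⇒ a red add red a red add red S add add L L   [L → add]
a red add red a red add red S add add L L ⇒ a red add red a red add red a add add L L   [S → a]
a red add red a red add red a add add L L ⇒ a red add red a red add red a add add add L   [L → add]
a red add red a red add red a add add add L ⇒ a red add red a red add red a add add add add   [L → add]

S ⇒ S L L ⇒ a red L L L ⇒ a red L add L L ⇒ a red L add add L L ⇒ a red L red S add add L L ⇒ a red L red S red S add add L L ⇒ a red add red S red S add add L L ⇒ a red add red a red L red S add add L L ⇒ a red add red a red add red S add add L L ⇒ a red add red a red add red a add add L L ⇒ a red add red a red add red a add add add L ⇒ a red add red a red add red a add add add add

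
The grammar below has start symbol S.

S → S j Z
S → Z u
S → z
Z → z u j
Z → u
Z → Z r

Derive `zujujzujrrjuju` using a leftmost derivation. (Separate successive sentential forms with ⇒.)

S ⇒ SjZ ⇒ SjZjZ ⇒ SjZjZjZ ⇒ ZujZjZjZ ⇒ zujujZjZjZ ⇒ zujujZrjZjZ ⇒ zujujZrrjZjZ ⇒ zujujzujrrjZjZ ⇒ zujujzujrrjujZ ⇒ zujujzujrrjuju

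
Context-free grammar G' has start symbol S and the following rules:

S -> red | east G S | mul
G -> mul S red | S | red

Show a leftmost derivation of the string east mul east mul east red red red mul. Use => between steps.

S => east G S => east mul S red S => east mul east G S red S => east mul east S S red S => east mul east mul S red S => east mul east mul east G S red S => east mul east mul east red S red S => east mul east mul east red red red S => east mul east mul east red red red mul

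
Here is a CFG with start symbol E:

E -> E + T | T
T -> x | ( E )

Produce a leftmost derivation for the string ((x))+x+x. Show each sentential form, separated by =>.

E => E+T   [E -> E + T]
E+T => E+T+T   [E -> E + T]
E+T+T => T+T+T   [E -> T]
T+T+T => (E)+T+T   [T -> ( E )]
(E)+T+T => (T)+T+T   [E -> T]
(T)+T+T => ((E))+T+T   [T -> ( E )]
((E))+T+T => ((T))+T+T   [E -> T]
((T))+T+T => ((x))+T+T   [T -> x]
((x))+T+T => ((x))+x+T   [T -> x]
((x))+x+T => ((x))+x+x   [T -> x]

E=>E+T=>E+T+T=>T+T+T=>(E)+T+T=>(T)+T+T=>((E))+T+T=>((T))+T+T=>((x))+T+T=>((x))+x+T=>((x))+x+x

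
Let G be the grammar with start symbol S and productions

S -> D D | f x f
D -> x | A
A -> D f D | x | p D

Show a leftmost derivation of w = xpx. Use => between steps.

S => DD   [S -> D D]
DD => xD   [D -> x]
xD => xA   [D -> A]
xA => xpD   [A -> p D]
xpD => xpA   [D -> A]
xpA => xpx   [A -> x]

S => DD => xD => xA => xpD => xpA => xpx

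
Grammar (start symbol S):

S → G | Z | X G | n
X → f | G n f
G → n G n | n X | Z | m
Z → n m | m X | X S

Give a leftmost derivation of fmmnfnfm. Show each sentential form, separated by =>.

S=>Z=>XS=>fS=>fXG=>fGnfG=>fZnfG=>fmXnfG=>fmGnfnfG=>fmmnfnfG=>fmmnfnfm

S => Z   [S → Z]
Z => XS   [Z → X S]
XS => fS   [X → f]
fS => fXG   [S → X G]
fXG => fGnfG   [X → G n f]
fGnfG => fZnfG   [G → Z]
fZnfG => fmXnfG   [Z → m X]
fmXnfG => fmGnfnfG   [X → G n f]
fmGnfnfG => fmmnfnfG   [G → m]
fmmnfnfG => fmmnfnfm   [G → m]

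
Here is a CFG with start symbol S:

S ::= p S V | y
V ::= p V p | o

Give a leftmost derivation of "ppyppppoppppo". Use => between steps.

S=>pSV=>ppSVV=>ppyVV=>ppypVpV=>ppyppVppV=>ppypppVpppV=>ppyppppVppppV=>ppyppppoppppV=>ppyppppoppppo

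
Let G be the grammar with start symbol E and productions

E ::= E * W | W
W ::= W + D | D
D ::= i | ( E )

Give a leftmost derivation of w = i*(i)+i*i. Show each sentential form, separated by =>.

E => E*W => E*W*W => W*W*W => D*W*W => i*W*W => i*W+D*W => i*D+D*W => i*(E)+D*W => i*(W)+D*W => i*(D)+D*W => i*(i)+D*W => i*(i)+i*W => i*(i)+i*D => i*(i)+i*i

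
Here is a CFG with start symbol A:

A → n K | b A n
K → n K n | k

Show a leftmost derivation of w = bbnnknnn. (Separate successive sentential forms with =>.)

A => bAn => bbAnn => bbnKnn => bbnnKnnn => bbnnknnn

A => bAn   [A → b A n]
bAn => bbAnn   [A → b A n]
bbAnn => bbnKnn   [A → n K]
bbnKnn => bbnnKnnn   [K → n K n]
bbnnKnnn => bbnnknnn   [K → k]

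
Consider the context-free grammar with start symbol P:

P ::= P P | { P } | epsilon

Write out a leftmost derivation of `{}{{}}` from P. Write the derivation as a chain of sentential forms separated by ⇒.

P ⇒ PP ⇒ {P}P ⇒ {}P ⇒ {}{P} ⇒ {}{{P}} ⇒ {}{{}}

P ⇒ PP   [P ::= P P]
PP ⇒ {P}P   [P ::= { P }]
{P}P ⇒ {}P   [P ::= epsilon]
{}P ⇒ {}{P}   [P ::= { P }]
{}{P} ⇒ {}{{P}}   [P ::= { P }]
{}{{P}} ⇒ {}{{}}   [P ::= epsilon]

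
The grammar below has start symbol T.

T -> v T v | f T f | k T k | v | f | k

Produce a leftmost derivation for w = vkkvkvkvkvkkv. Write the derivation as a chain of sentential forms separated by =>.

T => vTv => vkTkv => vkkTkkv => vkkvTvkkv => vkkvkTkvkkv => vkkvkvTvkvkkv => vkkvkvkvkvkkv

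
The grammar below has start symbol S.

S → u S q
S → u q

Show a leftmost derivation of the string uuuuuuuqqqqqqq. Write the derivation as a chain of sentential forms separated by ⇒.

S⇒uSq⇒uuSqq⇒uuuSqqq⇒uuuuSqqqq⇒uuuuuSqqqqq⇒uuuuuuSqqqqqq⇒uuuuuuuqqqqqqq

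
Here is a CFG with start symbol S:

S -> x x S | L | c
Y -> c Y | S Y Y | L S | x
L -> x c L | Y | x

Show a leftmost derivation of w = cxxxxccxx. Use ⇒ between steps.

S ⇒ L ⇒ Y ⇒ cY ⇒ cSYY ⇒ cxxSYY ⇒ cxxxxSYY ⇒ cxxxxcYY ⇒ cxxxxccYY ⇒ cxxxxccxY ⇒ cxxxxccxx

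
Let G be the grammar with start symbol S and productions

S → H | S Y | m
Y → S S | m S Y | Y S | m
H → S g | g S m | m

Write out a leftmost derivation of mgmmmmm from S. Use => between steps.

S=>SY=>SYY=>HYY=>SgYY=>mgYY=>mgmY=>mgmYS=>mgmmSYS=>mgmmmYS=>mgmmmmS=>mgmmmmm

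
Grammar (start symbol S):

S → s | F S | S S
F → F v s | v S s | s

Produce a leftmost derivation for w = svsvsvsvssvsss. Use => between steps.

S => FS => FvsS => FvsvsS => FvsvsvsS => FvsvsvsvsS => svsvsvsvsS => svsvsvsvsSS => svsvsvsvsFSS => svsvsvsvsFvsSS => svsvsvsvssvsSS => svsvsvsvssvssS => svsvsvsvssvsss

S => FS   [S → F S]
FS => FvsS   [F → F v s]
FvsS => FvsvsS   [F → F v s]
FvsvsS => FvsvsvsS   [F → F v s]
FvsvsvsS => FvsvsvsvsS   [F → F v s]
FvsvsvsvsS => svsvsvsvsS   [F → s]
svsvsvsvsS => svsvsvsvsSS   [S → S S]
svsvsvsvsSS => svsvsvsvsFSS   [S → F S]
svsvsvsvsFSS => svsvsvsvsFvsSS   [F → F v s]
svsvsvsvsFvsSS => svsvsvsvssvsSS   [F → s]
svsvsvsvssvsSS => svsvsvsvssvssS   [S → s]
svsvsvsvssvssS => svsvsvsvssvsss   [S → s]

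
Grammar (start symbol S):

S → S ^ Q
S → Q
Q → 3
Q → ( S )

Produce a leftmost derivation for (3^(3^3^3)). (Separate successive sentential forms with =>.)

S => Q   [S → Q]
Q => (S)   [Q → ( S )]
(S) => (S^Q)   [S → S ^ Q]
(S^Q) => (Q^Q)   [S → Q]
(Q^Q) => (3^Q)   [Q → 3]
(3^Q) => (3^(S))   [Q → ( S )]
(3^(S)) => (3^(S^Q))   [S → S ^ Q]
(3^(S^Q)) => (3^(S^Q^Q))   [S → S ^ Q]
(3^(S^Q^Q)) => (3^(Q^Q^Q))   [S → Q]
(3^(Q^Q^Q)) => (3^(3^Q^Q))   [Q → 3]
(3^(3^Q^Q)) => (3^(3^3^Q))   [Q → 3]
(3^(3^3^Q)) => (3^(3^3^3))   [Q → 3]

S => Q => (S) => (S^Q) => (Q^Q) => (3^Q) => (3^(S)) => (3^(S^Q)) => (3^(S^Q^Q)) => (3^(Q^Q^Q)) => (3^(3^Q^Q)) => (3^(3^3^Q)) => (3^(3^3^3))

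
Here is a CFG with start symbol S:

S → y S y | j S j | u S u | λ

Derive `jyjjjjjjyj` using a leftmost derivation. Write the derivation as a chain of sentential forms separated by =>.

S => jSj => jySyj => jyjSjyj => jyjjSjjyj => jyjjjSjjjyj => jyjjjjjjyj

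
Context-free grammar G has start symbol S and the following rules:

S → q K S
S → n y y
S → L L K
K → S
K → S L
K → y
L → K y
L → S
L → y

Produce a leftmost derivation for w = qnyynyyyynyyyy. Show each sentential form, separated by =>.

S => LLK   [S → L L K]
LLK => SLK   [L → S]
SLK => qKSLK   [S → q K S]
qKSLK => qSLSLK   [K → S L]
qSLSLK => qLLKLSLK   [S → L L K]
qLLKLSLK => qSLKLSLK   [L → S]
qSLKLSLK => qnyyLKLSLK   [S → n y y]
qnyyLKLSLK => qnyySKLSLK   [L → S]
qnyySKLSLK => qnyynyyKLSLK   [S → n y y]
qnyynyyKLSLK => qnyynyyyLSLK   [K → y]
qnyynyyyLSLK => qnyynyyyySLK   [L → y]
qnyynyyyySLK => qnyynyyyynyyLK   [S → n y y]
qnyynyyyynyyLK => qnyynyyyynyyyK   [L → y]
qnyynyyyynyyyK => qnyynyyyynyyyy   [K → y]

S => LLK => SLK => qKSLK => qSLSLK => qLLKLSLK => qSLKLSLK => qnyyLKLSLK => qnyySKLSLK => qnyynyyKLSLK => qnyynyyyLSLK => qnyynyyyySLK => qnyynyyyynyyLK => qnyynyyyynyyyK => qnyynyyyynyyyy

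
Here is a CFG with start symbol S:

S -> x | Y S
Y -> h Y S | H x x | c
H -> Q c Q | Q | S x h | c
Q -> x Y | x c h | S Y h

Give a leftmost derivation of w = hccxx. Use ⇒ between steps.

S ⇒ YS ⇒ hYSS ⇒ hcSS ⇒ hcYSS ⇒ hccSS ⇒ hccxS ⇒ hccxx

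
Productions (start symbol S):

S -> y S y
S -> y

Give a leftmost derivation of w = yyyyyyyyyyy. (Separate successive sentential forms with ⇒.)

S ⇒ ySy ⇒ yySyy ⇒ yyySyyy ⇒ yyyySyyyy ⇒ yyyyySyyyyy ⇒ yyyyyyyyyyy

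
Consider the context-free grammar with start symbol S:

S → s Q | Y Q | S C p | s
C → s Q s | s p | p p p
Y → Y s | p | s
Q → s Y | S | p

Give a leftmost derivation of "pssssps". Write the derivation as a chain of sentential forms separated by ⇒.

S ⇒ YQ ⇒ pQ ⇒ pS ⇒ pYQ ⇒ pYsQ ⇒ pYssQ ⇒ psssQ ⇒ pssssY ⇒ pssssYs ⇒ pssssps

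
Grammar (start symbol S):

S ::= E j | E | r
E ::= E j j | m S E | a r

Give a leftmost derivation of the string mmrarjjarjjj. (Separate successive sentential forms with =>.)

S=>Ej=>Ejjj=>mSEjjj=>mEEjjj=>mEjjEjjj=>mmSEjjEjjj=>mmrEjjEjjj=>mmrarjjEjjj=>mmrarjjarjjj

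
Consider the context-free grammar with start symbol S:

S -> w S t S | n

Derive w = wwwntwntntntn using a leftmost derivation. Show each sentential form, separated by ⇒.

S ⇒ wStS ⇒ wwStStS ⇒ wwwStStStS ⇒ wwwntStStS ⇒ wwwntwStStStS ⇒ wwwntwntStStS ⇒ wwwntwntntStS ⇒ wwwntwntntntS ⇒ wwwntwntntntn

S ⇒ wStS   [S -> w S t S]
wStS ⇒ wwStStS   [S -> w S t S]
wwStStS ⇒ wwwStStStS   [S -> w S t S]
wwwStStStS ⇒ wwwntStStS   [S -> n]
wwwntStStS ⇒ wwwntwStStStS   [S -> w S t S]
wwwntwStStStS ⇒ wwwntwntStStS   [S -> n]
wwwntwntStStS ⇒ wwwntwntntStS   [S -> n]
wwwntwntntStS ⇒ wwwntwntntntS   [S -> n]
wwwntwntntntS ⇒ wwwntwntntntn   [S -> n]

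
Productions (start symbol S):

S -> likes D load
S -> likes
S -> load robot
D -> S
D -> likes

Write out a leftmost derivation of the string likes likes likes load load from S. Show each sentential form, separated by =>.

S => likes D load   [S -> likes D load]
likes D load => likes S load   [D -> S]
likes S load => likes likes D load load   [S -> likes D load]
likes likes D load load => likes likes likes load load   [D -> likes]

S => likes D load => likes S load => likes likes D load load => likes likes likes load load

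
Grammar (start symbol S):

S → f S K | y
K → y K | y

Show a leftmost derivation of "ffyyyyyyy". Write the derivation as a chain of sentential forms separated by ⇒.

S ⇒ fSK   [S → f S K]
fSK ⇒ ffSKK   [S → f S K]
ffSKK ⇒ ffyKK   [S → y]
ffyKK ⇒ ffyyKK   [K → y K]
ffyyKK ⇒ ffyyyK   [K → y]
ffyyyK ⇒ ffyyyyK   [K → y K]
ffyyyyK ⇒ ffyyyyyK   [K → y K]
ffyyyyyK ⇒ ffyyyyyyK   [K → y K]
ffyyyyyyK ⇒ ffyyyyyyy   [K → y]

S ⇒ fSK ⇒ ffSKK ⇒ ffyKK ⇒ ffyyKK ⇒ ffyyyK ⇒ ffyyyyK ⇒ ffyyyyyK ⇒ ffyyyyyyK ⇒ ffyyyyyyy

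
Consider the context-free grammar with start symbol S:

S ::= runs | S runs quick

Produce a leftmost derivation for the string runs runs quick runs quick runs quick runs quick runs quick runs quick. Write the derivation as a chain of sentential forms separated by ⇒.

S ⇒ S runs quick ⇒ S runs quick runs quick ⇒ S runs quick runs quick runs quick ⇒ S runs quick runs quick runs quick runs quick ⇒ S runs quick runs quick runs quick runs quick runs quick ⇒ S runs quick runs quick runs quick runs quick runs quick runs quick ⇒ runs runs quick runs quick runs quick runs quick runs quick runs quick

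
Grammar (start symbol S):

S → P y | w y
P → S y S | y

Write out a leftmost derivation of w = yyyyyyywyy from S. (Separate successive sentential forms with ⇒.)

S ⇒ Py   [S → P y]
Py ⇒ SySy   [P → S y S]
SySy ⇒ PyySy   [S → P y]
PyySy ⇒ SySyySy   [P → S y S]
SySyySy ⇒ PyySyySy   [S → P y]
PyySyySy ⇒ yyySyySy   [P → y]
yyySyySy ⇒ yyyPyyySy   [S → P y]
yyyPyyySy ⇒ yyyyyyySy   [P → y]
yyyyyyySy ⇒ yyyyyyywyy   [S → w y]

S⇒Py⇒SySy⇒PyySy⇒SySyySy⇒PyySyySy⇒yyySyySy⇒yyyPyyySy⇒yyyyyyySy⇒yyyyyyywyy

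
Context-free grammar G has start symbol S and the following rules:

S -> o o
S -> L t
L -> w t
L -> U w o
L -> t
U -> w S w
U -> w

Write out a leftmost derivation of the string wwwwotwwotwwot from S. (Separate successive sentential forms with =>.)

S => Lt   [S -> L t]
Lt => Uwot   [L -> U w o]
Uwot => wSwwot   [U -> w S w]
wSwwot => wLtwwot   [S -> L t]
wLtwwot => wUwotwwot   [L -> U w o]
wUwotwwot => wwSwwotwwot   [U -> w S w]
wwSwwotwwot => wwLtwwotwwot   [S -> L t]
wwLtwwotwwot => wwUwotwwotwwot   [L -> U w o]
wwUwotwwotwwot => wwwwotwwotwwot   [U -> w]

S => Lt => Uwot => wSwwot => wLtwwot => wUwotwwot => wwSwwotwwot => wwLtwwotwwot => wwUwotwwotwwot => wwwwotwwotwwot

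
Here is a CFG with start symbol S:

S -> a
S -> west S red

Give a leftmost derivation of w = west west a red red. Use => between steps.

S => west S red   [S -> west S red]
west S red => west west S red red   [S -> west S red]
west west S red red => west west a red red   [S -> a]

S => west S red => west west S red red => west west a red red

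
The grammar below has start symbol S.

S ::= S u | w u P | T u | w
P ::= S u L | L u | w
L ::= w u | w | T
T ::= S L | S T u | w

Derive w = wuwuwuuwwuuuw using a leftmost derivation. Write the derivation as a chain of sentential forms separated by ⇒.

S⇒wuP⇒wuSuL⇒wuSuuL⇒wuTuuuL⇒wuSLuuuL⇒wuwuPLuuuL⇒wuwuSuLLuuuL⇒wuwuTuuLLuuuL⇒wuwuwuuLLuuuL⇒wuwuwuuwLuuuL⇒wuwuwuuwwuuuL⇒wuwuwuuwwuuuw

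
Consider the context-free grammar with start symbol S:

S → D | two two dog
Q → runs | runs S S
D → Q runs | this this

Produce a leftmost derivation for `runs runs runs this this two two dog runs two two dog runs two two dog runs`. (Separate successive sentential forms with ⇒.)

S ⇒ D   [S → D]
D ⇒ Q runs   [D → Q runs]
Q runs ⇒ runs S S runs   [Q → runs S S]
runs S S runs ⇒ runs D S runs   [S → D]
runs D S runs ⇒ runs Q runs S runs   [D → Q runs]
runs Q runs S runs ⇒ runs runs S S runs S runs   [Q → runs S S]
runs runs S S runs S runs ⇒ runs runs D S runs S runs   [S → D]
runs runs D S runs S runs ⇒ runs runs Q runs S runs S runs   [D → Q runs]
runs runs Q runs S runs S runs ⇒ runs runs runs S S runs S runs S runs   [Q → runs S S]
runs runs runs S S runs S runs S runs ⇒ runs runs runs D S runs S runs S runs   [S → D]
runs runs runs D S runs S runs S runs ⇒ runs runs runs this this S runs S runs S runs   [D → this this]
runs runs runs this this S runs S runs S runs ⇒ runs runs runs this this two two dog runs S runs S runs   [S → two two dog]
runs runs runs this this two two dog runs S runs S runs ⇒ runs runs runs this this two two dog runs two two dog runs S runs   [S → two two dog]
runs runs runs this this two two dog runs two two dog runs S runs ⇒ runs runs runs this this two two dog runs two two dog runs two two dog runs   [S → two two dog]

S ⇒ D ⇒ Q runs ⇒ runs S S runs ⇒ runs D S runs ⇒ runs Q runs S runs ⇒ runs runs S S runs S runs ⇒ runs runs D S runs S runs ⇒ runs runs Q runs S runs S runs ⇒ runs runs runs S S runs S runs S runs ⇒ runs runs runs D S runs S runs S runs ⇒ runs runs runs this this S runs S runs S runs ⇒ runs runs runs this this two two dog runs S runs S runs ⇒ runs runs runs this this two two dog runs two two dog runs S runs ⇒ runs runs runs this this two two dog runs two two dog runs two two dog runs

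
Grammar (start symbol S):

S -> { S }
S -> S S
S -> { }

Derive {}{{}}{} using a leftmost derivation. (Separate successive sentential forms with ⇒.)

S ⇒ SS   [S -> S S]
SS ⇒ {}S   [S -> { }]
{}S ⇒ {}SS   [S -> S S]
{}SS ⇒ {}{S}S   [S -> { S }]
{}{S}S ⇒ {}{{}}S   [S -> { }]
{}{{}}S ⇒ {}{{}}{}   [S -> { }]

S ⇒ SS ⇒ {}S ⇒ {}SS ⇒ {}{S}S ⇒ {}{{}}S ⇒ {}{{}}{}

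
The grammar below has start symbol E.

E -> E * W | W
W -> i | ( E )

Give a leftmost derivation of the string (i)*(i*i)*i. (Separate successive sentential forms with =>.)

E => E*W   [E -> E * W]
E*W => E*W*W   [E -> E * W]
E*W*W => W*W*W   [E -> W]
W*W*W => (E)*W*W   [W -> ( E )]
(E)*W*W => (W)*W*W   [E -> W]
(W)*W*W => (i)*W*W   [W -> i]
(i)*W*W => (i)*(E)*W   [W -> ( E )]
(i)*(E)*W => (i)*(E*W)*W   [E -> E * W]
(i)*(E*W)*W => (i)*(W*W)*W   [E -> W]
(i)*(W*W)*W => (i)*(i*W)*W   [W -> i]
(i)*(i*W)*W => (i)*(i*i)*W   [W -> i]
(i)*(i*i)*W => (i)*(i*i)*i   [W -> i]

E => E*W => E*W*W => W*W*W => (E)*W*W => (W)*W*W => (i)*W*W => (i)*(E)*W => (i)*(E*W)*W => (i)*(W*W)*W => (i)*(i*W)*W => (i)*(i*i)*W => (i)*(i*i)*i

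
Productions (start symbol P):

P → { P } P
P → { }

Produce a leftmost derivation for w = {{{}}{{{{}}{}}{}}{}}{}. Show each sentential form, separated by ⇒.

P⇒{P}P⇒{{P}P}P⇒{{{}}P}P⇒{{{}}{P}P}P⇒{{{}}{{P}P}P}P⇒{{{}}{{{P}P}P}P}P⇒{{{}}{{{{}}P}P}P}P⇒{{{}}{{{{}}{}}P}P}P⇒{{{}}{{{{}}{}}{}}P}P⇒{{{}}{{{{}}{}}{}}{}}P⇒{{{}}{{{{}}{}}{}}{}}{}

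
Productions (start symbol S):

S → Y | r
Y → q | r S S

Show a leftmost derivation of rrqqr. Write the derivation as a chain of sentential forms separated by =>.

S => Y   [S → Y]
Y => rSS   [Y → r S S]
rSS => rYS   [S → Y]
rYS => rrSSS   [Y → r S S]
rrSSS => rrYSS   [S → Y]
rrYSS => rrqSS   [Y → q]
rrqSS => rrqYS   [S → Y]
rrqYS => rrqqS   [Y → q]
rrqqS => rrqqr   [S → r]

S => Y => rSS => rYS => rrSSS => rrYSS => rrqSS => rrqYS => rrqqS => rrqqr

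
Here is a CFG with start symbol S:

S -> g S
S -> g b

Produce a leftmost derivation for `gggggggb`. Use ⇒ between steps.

S⇒gS⇒ggS⇒gggS⇒ggggS⇒gggggS⇒ggggggS⇒gggggggb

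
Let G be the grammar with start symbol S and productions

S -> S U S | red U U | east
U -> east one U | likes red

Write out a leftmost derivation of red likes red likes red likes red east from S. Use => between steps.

S => S U S => red U U U S => red likes red U U S => red likes red likes red U S => red likes red likes red likes red S => red likes red likes red likes red east

S => S U S   [S -> S U S]
S U S => red U U U S   [S -> red U U]
red U U U S => red likes red U U S   [U -> likes red]
red likes red U U S => red likes red likes red U S   [U -> likes red]
red likes red likes red U S => red likes red likes red likes red S   [U -> likes red]
red likes red likes red likes red S => red likes red likes red likes red east   [S -> east]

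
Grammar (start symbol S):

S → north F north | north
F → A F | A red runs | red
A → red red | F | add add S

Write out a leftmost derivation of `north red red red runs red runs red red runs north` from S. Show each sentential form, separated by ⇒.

S ⇒ north F north   [S → north F north]
north F north ⇒ north A F north   [F → A F]
north A F north ⇒ north F F north   [A → F]
north F F north ⇒ north A red runs F north   [F → A red runs]
north A red runs F north ⇒ north F red runs F north   [A → F]
north F red runs F north ⇒ north A red runs red runs F north   [F → A red runs]
north A red runs red runs F north ⇒ north red red red runs red runs F north   [A → red red]
north red red red runs red runs F north ⇒ north red red red runs red runs A red runs north   [F → A red runs]
north red red red runs red runs A red runs north ⇒ north red red red runs red runs F red runs north   [A → F]
north red red red runs red runs F red runs north ⇒ north red red red runs red runs red red runs north   [F → red]

S ⇒ north F north ⇒ north A F north ⇒ north F F north ⇒ north A red runs F north ⇒ north F red runs F north ⇒ north A red runs red runs F north ⇒ north red red red runs red runs F north ⇒ north red red red runs red runs A red runs north ⇒ north red red red runs red runs F red runs north ⇒ north red red red runs red runs red red runs north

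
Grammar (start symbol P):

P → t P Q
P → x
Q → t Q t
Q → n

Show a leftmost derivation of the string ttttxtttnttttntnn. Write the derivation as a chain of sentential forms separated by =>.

P => tPQ => ttPQQ => tttPQQQ => ttttPQQQQ => ttttxQQQQ => ttttxtQtQQQ => ttttxttQttQQQ => ttttxtttQtttQQQ => ttttxtttntttQQQ => ttttxtttnttttQtQQ => ttttxtttnttttntQQ => ttttxtttnttttntnQ => ttttxtttnttttntnn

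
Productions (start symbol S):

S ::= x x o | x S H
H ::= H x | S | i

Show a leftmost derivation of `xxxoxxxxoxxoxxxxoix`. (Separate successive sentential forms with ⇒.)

S ⇒ xSH ⇒ xxxoH ⇒ xxxoS ⇒ xxxoxSH ⇒ xxxoxxSHH ⇒ xxxoxxxxoHH ⇒ xxxoxxxxoHxH ⇒ xxxoxxxxoSxH ⇒ xxxoxxxxoxxoxH ⇒ xxxoxxxxoxxoxHx ⇒ xxxoxxxxoxxoxSx ⇒ xxxoxxxxoxxoxxSHx ⇒ xxxoxxxxoxxoxxxxoHx ⇒ xxxoxxxxoxxoxxxxoix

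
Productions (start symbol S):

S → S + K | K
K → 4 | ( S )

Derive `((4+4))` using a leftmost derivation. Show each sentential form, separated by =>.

S => K => (S) => (K) => ((S)) => ((S+K)) => ((K+K)) => ((4+K)) => ((4+4))

S => K   [S → K]
K => (S)   [K → ( S )]
(S) => (K)   [S → K]
(K) => ((S))   [K → ( S )]
((S)) => ((S+K))   [S → S + K]
((S+K)) => ((K+K))   [S → K]
((K+K)) => ((4+K))   [K → 4]
((4+K)) => ((4+4))   [K → 4]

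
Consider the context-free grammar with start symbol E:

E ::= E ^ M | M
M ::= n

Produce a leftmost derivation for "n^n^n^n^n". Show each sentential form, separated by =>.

E => E^M => E^M^M => E^M^M^M => E^M^M^M^M => M^M^M^M^M => n^M^M^M^M => n^n^M^M^M => n^n^n^M^M => n^n^n^n^M => n^n^n^n^n

E => E^M   [E ::= E ^ M]
E^M => E^M^M   [E ::= E ^ M]
E^M^M => E^M^M^M   [E ::= E ^ M]
E^M^M^M => E^M^M^M^M   [E ::= E ^ M]
E^M^M^M^M => M^M^M^M^M   [E ::= M]
M^M^M^M^M => n^M^M^M^M   [M ::= n]
n^M^M^M^M => n^n^M^M^M   [M ::= n]
n^n^M^M^M => n^n^n^M^M   [M ::= n]
n^n^n^M^M => n^n^n^n^M   [M ::= n]
n^n^n^n^M => n^n^n^n^n   [M ::= n]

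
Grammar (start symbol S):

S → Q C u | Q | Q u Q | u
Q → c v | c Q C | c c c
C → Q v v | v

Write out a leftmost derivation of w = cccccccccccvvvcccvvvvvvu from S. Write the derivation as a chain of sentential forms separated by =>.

S => QCu => cccCu => cccQvvu => ccccQCvvu => cccccQCCvvu => ccccccQCCCvvu => cccccccQCCCCvvu => ccccccccccCCCCvvu => ccccccccccQvvCCCvvu => cccccccccccvvvCCCvvu => cccccccccccvvvQvvCCvvu => cccccccccccvvvcccvvCCvvu => cccccccccccvvvcccvvvCvvu => cccccccccccvvvcccvvvvvvu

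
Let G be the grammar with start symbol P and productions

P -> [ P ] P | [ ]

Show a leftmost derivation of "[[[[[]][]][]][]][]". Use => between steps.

P => [P]P => [[P]P]P => [[[P]P]P]P => [[[[P]P]P]P]P => [[[[[]]P]P]P]P => [[[[[]][]]P]P]P => [[[[[]][]][]]P]P => [[[[[]][]][]][]]P => [[[[[]][]][]][]][]

P => [P]P   [P -> [ P ] P]
[P]P => [[P]P]P   [P -> [ P ] P]
[[P]P]P => [[[P]P]P]P   [P -> [ P ] P]
[[[P]P]P]P => [[[[P]P]P]P]P   [P -> [ P ] P]
[[[[P]P]P]P]P => [[[[[]]P]P]P]P   [P -> [ ]]
[[[[[]]P]P]P]P => [[[[[]][]]P]P]P   [P -> [ ]]
[[[[[]][]]P]P]P => [[[[[]][]][]]P]P   [P -> [ ]]
[[[[[]][]][]]P]P => [[[[[]][]][]][]]P   [P -> [ ]]
[[[[[]][]][]][]]P => [[[[[]][]][]][]][]   [P -> [ ]]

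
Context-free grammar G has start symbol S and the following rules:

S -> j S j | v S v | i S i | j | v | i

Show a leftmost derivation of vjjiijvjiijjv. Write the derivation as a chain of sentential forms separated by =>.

S=>vSv=>vjSjv=>vjjSjjv=>vjjiSijjv=>vjjiiSiijjv=>vjjiijSjiijjv=>vjjiijvjiijjv

S => vSv   [S -> v S v]
vSv => vjSjv   [S -> j S j]
vjSjv => vjjSjjv   [S -> j S j]
vjjSjjv => vjjiSijjv   [S -> i S i]
vjjiSijjv => vjjiiSiijjv   [S -> i S i]
vjjiiSiijjv => vjjiijSjiijjv   [S -> j S j]
vjjiijSjiijjv => vjjiijvjiijjv   [S -> v]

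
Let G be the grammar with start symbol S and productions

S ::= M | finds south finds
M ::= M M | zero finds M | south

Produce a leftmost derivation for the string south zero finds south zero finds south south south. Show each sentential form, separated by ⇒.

S ⇒ M ⇒ M M ⇒ M M M ⇒ M M M M ⇒ south M M M ⇒ south M M M M ⇒ south zero finds M M M M ⇒ south zero finds south M M M ⇒ south zero finds south zero finds M M M ⇒ south zero finds south zero finds south M M ⇒ south zero finds south zero finds south south M ⇒ south zero finds south zero finds south south south

S ⇒ M   [S ::= M]
M ⇒ M M   [M ::= M M]
M M ⇒ M M M   [M ::= M M]
M M M ⇒ M M M M   [M ::= M M]
M M M M ⇒ south M M M   [M ::= south]
south M M M ⇒ south M M M M   [M ::= M M]
south M M M M ⇒ south zero finds M M M M   [M ::= zero finds M]
south zero finds M M M M ⇒ south zero finds south M M M   [M ::= south]
south zero finds south M M M ⇒ south zero finds south zero finds M M M   [M ::= zero finds M]
south zero finds south zero finds M M M ⇒ south zero finds south zero finds south M M   [M ::= south]
south zero finds south zero finds south M M ⇒ south zero finds south zero finds south south M   [M ::= south]
south zero finds south zero finds south south M ⇒ south zero finds south zero finds south south south   [M ::= south]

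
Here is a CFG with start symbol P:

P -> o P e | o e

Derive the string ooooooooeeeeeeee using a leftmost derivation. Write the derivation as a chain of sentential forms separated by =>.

P => oPe   [P -> o P e]
oPe => ooPee   [P -> o P e]
ooPee => oooPeee   [P -> o P e]
oooPeee => ooooPeeee   [P -> o P e]
ooooPeeee => oooooPeeeee   [P -> o P e]
oooooPeeeee => ooooooPeeeeee   [P -> o P e]
ooooooPeeeeee => oooooooPeeeeeee   [P -> o P e]
oooooooPeeeeeee => ooooooooeeeeeeee   [P -> o e]

P => oPe => ooPee => oooPeee => ooooPeeee => oooooPeeeee => ooooooPeeeeee => oooooooPeeeeeee => ooooooooeeeeeeee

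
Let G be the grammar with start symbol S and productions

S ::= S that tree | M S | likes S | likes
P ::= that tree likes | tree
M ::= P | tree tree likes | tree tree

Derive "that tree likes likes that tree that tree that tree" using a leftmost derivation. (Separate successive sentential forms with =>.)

S => M S => P S => that tree likes S => that tree likes S that tree => that tree likes S that tree that tree => that tree likes S that tree that tree that tree => that tree likes likes that tree that tree that tree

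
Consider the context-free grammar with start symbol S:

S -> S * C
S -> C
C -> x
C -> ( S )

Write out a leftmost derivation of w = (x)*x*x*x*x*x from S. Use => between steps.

S => S*C   [S -> S * C]
S*C => S*C*C   [S -> S * C]
S*C*C => S*C*C*C   [S -> S * C]
S*C*C*C => S*C*C*C*C   [S -> S * C]
S*C*C*C*C => S*C*C*C*C*C   [S -> S * C]
S*C*C*C*C*C => C*C*C*C*C*C   [S -> C]
C*C*C*C*C*C => (S)*C*C*C*C*C   [C -> ( S )]
(S)*C*C*C*C*C => (C)*C*C*C*C*C   [S -> C]
(C)*C*C*C*C*C => (x)*C*C*C*C*C   [C -> x]
(x)*C*C*C*C*C => (x)*x*C*C*C*C   [C -> x]
(x)*x*C*C*C*C => (x)*x*x*C*C*C   [C -> x]
(x)*x*x*C*C*C => (x)*x*x*x*C*C   [C -> x]
(x)*x*x*x*C*C => (x)*x*x*x*x*C   [C -> x]
(x)*x*x*x*x*C => (x)*x*x*x*x*x   [C -> x]

S => S*C => S*C*C => S*C*C*C => S*C*C*C*C => S*C*C*C*C*C => C*C*C*C*C*C => (S)*C*C*C*C*C => (C)*C*C*C*C*C => (x)*C*C*C*C*C => (x)*x*C*C*C*C => (x)*x*x*C*C*C => (x)*x*x*x*C*C => (x)*x*x*x*x*C => (x)*x*x*x*x*x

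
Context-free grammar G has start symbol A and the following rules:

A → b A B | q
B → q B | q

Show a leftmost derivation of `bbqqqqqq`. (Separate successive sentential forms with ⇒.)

A ⇒ bAB ⇒ bbABB ⇒ bbqBB ⇒ bbqqB ⇒ bbqqqB ⇒ bbqqqqB ⇒ bbqqqqqB ⇒ bbqqqqqq

A ⇒ bAB   [A → b A B]
bAB ⇒ bbABB   [A → b A B]
bbABB ⇒ bbqBB   [A → q]
bbqBB ⇒ bbqqB   [B → q]
bbqqB ⇒ bbqqqB   [B → q B]
bbqqqB ⇒ bbqqqqB   [B → q B]
bbqqqqB ⇒ bbqqqqqB   [B → q B]
bbqqqqqB ⇒ bbqqqqqq   [B → q]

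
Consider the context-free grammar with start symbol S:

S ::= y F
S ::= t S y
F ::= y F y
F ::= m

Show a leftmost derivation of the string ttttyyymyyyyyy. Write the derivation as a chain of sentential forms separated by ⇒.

S ⇒ tSy   [S ::= t S y]
tSy ⇒ ttSyy   [S ::= t S y]
ttSyy ⇒ tttSyyy   [S ::= t S y]
tttSyyy ⇒ ttttSyyyy   [S ::= t S y]
ttttSyyyy ⇒ ttttyFyyyy   [S ::= y F]
ttttyFyyyy ⇒ ttttyyFyyyyy   [F ::= y F y]
ttttyyFyyyyy ⇒ ttttyyyFyyyyyy   [F ::= y F y]
ttttyyyFyyyyyy ⇒ ttttyyymyyyyyy   [F ::= m]

S⇒tSy⇒ttSyy⇒tttSyyy⇒ttttSyyyy⇒ttttyFyyyy⇒ttttyyFyyyyy⇒ttttyyyFyyyyyy⇒ttttyyymyyyyyy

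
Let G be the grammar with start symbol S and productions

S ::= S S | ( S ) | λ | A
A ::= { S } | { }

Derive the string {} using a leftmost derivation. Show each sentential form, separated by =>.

S=>SS=>SSS=>ASS=>{}SS=>{}S=>{}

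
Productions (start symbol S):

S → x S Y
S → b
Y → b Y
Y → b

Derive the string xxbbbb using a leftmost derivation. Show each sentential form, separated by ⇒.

S ⇒ xSY   [S → x S Y]
xSY ⇒ xxSYY   [S → x S Y]
xxSYY ⇒ xxbYY   [S → b]
xxbYY ⇒ xxbbY   [Y → b]
xxbbY ⇒ xxbbbY   [Y → b Y]
xxbbbY ⇒ xxbbbb   [Y → b]

S ⇒ xSY ⇒ xxSYY ⇒ xxbYY ⇒ xxbbY ⇒ xxbbbY ⇒ xxbbbb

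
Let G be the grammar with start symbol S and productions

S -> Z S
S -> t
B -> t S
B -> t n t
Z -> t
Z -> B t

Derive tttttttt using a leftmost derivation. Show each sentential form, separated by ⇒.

S ⇒ ZS   [S -> Z S]
ZS ⇒ BtS   [Z -> B t]
BtS ⇒ tStS   [B -> t S]
tStS ⇒ tZStS   [S -> Z S]
tZStS ⇒ tBtStS   [Z -> B t]
tBtStS ⇒ ttStStS   [B -> t S]
ttStStS ⇒ ttZStStS   [S -> Z S]
ttZStStS ⇒ tttStStS   [Z -> t]
tttStStS ⇒ tttttStS   [S -> t]
tttttStS ⇒ tttttttS   [S -> t]
tttttttS ⇒ tttttttt   [S -> t]

S⇒ZS⇒BtS⇒tStS⇒tZStS⇒tBtStS⇒ttStStS⇒ttZStStS⇒tttStStS⇒tttttStS⇒tttttttS⇒tttttttt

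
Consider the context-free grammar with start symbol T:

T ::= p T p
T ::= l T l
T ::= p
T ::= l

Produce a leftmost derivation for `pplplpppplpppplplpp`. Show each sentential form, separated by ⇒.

T⇒pTp⇒ppTpp⇒pplTlpp⇒pplpTplpp⇒pplplTlplpp⇒pplplpTplplpp⇒pplplppTpplplpp⇒pplplpppTppplplpp⇒pplplppppTpppplplpp⇒pplplpppplpppplplpp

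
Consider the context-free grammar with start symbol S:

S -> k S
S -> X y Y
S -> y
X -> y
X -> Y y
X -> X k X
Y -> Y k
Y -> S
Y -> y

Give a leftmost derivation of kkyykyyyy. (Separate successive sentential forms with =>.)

S => kS   [S -> k S]
kS => kXyY   [S -> X y Y]
kXyY => kXkXyY   [X -> X k X]
kXkXyY => kYykXyY   [X -> Y y]
kYykXyY => kSykXyY   [Y -> S]
kSykXyY => kkSykXyY   [S -> k S]
kkSykXyY => kkyykXyY   [S -> y]
kkyykXyY => kkyykYyyY   [X -> Y y]
kkyykYyyY => kkyykyyyY   [Y -> y]
kkyykyyyY => kkyykyyyy   [Y -> y]

S => kS => kXyY => kXkXyY => kYykXyY => kSykXyY => kkSykXyY => kkyykXyY => kkyykYyyY => kkyykyyyY => kkyykyyyy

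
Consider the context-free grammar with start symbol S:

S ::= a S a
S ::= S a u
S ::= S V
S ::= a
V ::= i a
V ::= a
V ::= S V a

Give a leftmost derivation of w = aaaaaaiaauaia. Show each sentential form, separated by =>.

S => SV   [S ::= S V]
SV => aSaV   [S ::= a S a]
aSaV => aSauaV   [S ::= S a u]
aSauaV => aSVauaV   [S ::= S V]
aSVauaV => aaSaVauaV   [S ::= a S a]
aaSaVauaV => aaSVaVauaV   [S ::= S V]
aaSVaVauaV => aaSVVaVauaV   [S ::= S V]
aaSVVaVauaV => aaaVVaVauaV   [S ::= a]
aaaVVaVauaV => aaaaVaVauaV   [V ::= a]
aaaaVaVauaV => aaaaaaVauaV   [V ::= a]
aaaaaaVauaV => aaaaaaiaauaV   [V ::= i a]
aaaaaaiaauaV => aaaaaaiaauaia   [V ::= i a]

S => SV => aSaV => aSauaV => aSVauaV => aaSaVauaV => aaSVaVauaV => aaSVVaVauaV => aaaVVaVauaV => aaaaVaVauaV => aaaaaaVauaV => aaaaaaiaauaV => aaaaaaiaauaia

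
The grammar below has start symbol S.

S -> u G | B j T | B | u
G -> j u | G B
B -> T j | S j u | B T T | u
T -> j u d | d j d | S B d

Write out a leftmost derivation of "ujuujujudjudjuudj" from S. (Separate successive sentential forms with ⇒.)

S⇒B⇒Tj⇒SBdj⇒uGBdj⇒uGBBdj⇒ujuBBdj⇒ujuSjuBdj⇒ujuBjuBdj⇒ujuBTTjuBdj⇒ujuSjuTTjuBdj⇒ujuujuTTjuBdj⇒ujuujujudTjuBdj⇒ujuujujudjudjuBdj⇒ujuujujudjudjuudj

S ⇒ B   [S -> B]
B ⇒ Tj   [B -> T j]
Tj ⇒ SBdj   [T -> S B d]
SBdj ⇒ uGBdj   [S -> u G]
uGBdj ⇒ uGBBdj   [G -> G B]
uGBBdj ⇒ ujuBBdj   [G -> j u]
ujuBBdj ⇒ ujuSjuBdj   [B -> S j u]
ujuSjuBdj ⇒ ujuBjuBdj   [S -> B]
ujuBjuBdj ⇒ ujuBTTjuBdj   [B -> B T T]
ujuBTTjuBdj ⇒ ujuSjuTTjuBdj   [B -> S j u]
ujuSjuTTjuBdj ⇒ ujuujuTTjuBdj   [S -> u]
ujuujuTTjuBdj ⇒ ujuujujudTjuBdj   [T -> j u d]
ujuujujudTjuBdj ⇒ ujuujujudjudjuBdj   [T -> j u d]
ujuujujudjudjuBdj ⇒ ujuujujudjudjuudj   [B -> u]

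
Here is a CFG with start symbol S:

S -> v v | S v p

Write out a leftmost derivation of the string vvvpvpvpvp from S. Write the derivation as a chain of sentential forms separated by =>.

S => Svp   [S -> S v p]
Svp => Svpvp   [S -> S v p]
Svpvp => Svpvpvp   [S -> S v p]
Svpvpvp => Svpvpvpvp   [S -> S v p]
Svpvpvpvp => vvvpvpvpvp   [S -> v v]

S => Svp => Svpvp => Svpvpvp => Svpvpvpvp => vvvpvpvpvp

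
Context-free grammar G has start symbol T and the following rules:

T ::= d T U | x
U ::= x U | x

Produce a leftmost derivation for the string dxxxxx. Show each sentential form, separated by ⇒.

T ⇒ dTU ⇒ dxU ⇒ dxxU ⇒ dxxxU ⇒ dxxxxU ⇒ dxxxxx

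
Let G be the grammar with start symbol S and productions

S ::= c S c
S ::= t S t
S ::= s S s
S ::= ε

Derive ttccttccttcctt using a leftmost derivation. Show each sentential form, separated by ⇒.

S ⇒ tSt ⇒ ttStt ⇒ ttcSctt ⇒ ttccScctt ⇒ ttcctStcctt ⇒ ttccttSttcctt ⇒ ttccttcScttcctt ⇒ ttccttccttcctt

S ⇒ tSt   [S ::= t S t]
tSt ⇒ ttStt   [S ::= t S t]
ttStt ⇒ ttcSctt   [S ::= c S c]
ttcSctt ⇒ ttccScctt   [S ::= c S c]
ttccScctt ⇒ ttcctStcctt   [S ::= t S t]
ttcctStcctt ⇒ ttccttSttcctt   [S ::= t S t]
ttccttSttcctt ⇒ ttccttcScttcctt   [S ::= c S c]
ttccttcScttcctt ⇒ ttccttccttcctt   [S ::= ε]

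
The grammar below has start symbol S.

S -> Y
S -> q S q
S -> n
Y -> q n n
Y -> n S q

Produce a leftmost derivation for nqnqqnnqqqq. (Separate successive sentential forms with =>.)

S => Y   [S -> Y]
Y => nSq   [Y -> n S q]
nSq => nqSqq   [S -> q S q]
nqSqq => nqYqq   [S -> Y]
nqYqq => nqnSqqq   [Y -> n S q]
nqnSqqq => nqnqSqqqq   [S -> q S q]
nqnqSqqqq => nqnqYqqqq   [S -> Y]
nqnqYqqqq => nqnqqnnqqqq   [Y -> q n n]

S => Y => nSq => nqSqq => nqYqq => nqnSqqq => nqnqSqqqq => nqnqYqqqq => nqnqqnnqqqq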